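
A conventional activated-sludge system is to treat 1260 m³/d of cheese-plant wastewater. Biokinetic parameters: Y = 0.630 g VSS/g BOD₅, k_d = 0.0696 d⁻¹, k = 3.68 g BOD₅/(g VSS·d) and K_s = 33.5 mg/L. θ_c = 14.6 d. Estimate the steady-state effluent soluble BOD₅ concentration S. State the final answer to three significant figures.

S ≈ 2.12 mg/L

Effluent substrate depends only on kinetics and SRT: S = K_s(1 + k_d θ_c) / [θ_c(Yk − k_d) − 1] = 33.5 × (1 + 0.0696 × 14.6) / [14.6 × (0.630 × 3.68 − 0.0696) − 1] = 67.54 / 31.83 = 2.122 mg/L.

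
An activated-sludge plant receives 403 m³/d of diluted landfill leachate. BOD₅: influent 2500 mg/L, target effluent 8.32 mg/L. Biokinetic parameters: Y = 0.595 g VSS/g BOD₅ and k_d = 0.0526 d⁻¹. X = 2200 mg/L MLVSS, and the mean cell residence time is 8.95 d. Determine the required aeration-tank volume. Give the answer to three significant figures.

V ≈ 1650 m³

From the SRT design equation V = Y Q (S₀−S) θ_c / [X (1 + k_d θ_c)] = 0.595 × 403 × (2500 − 8.32) × 8.95 / [2200 × (1 + 0.0526 × 8.95)] = 5.35×10^6 / 3236 = 1653 m³.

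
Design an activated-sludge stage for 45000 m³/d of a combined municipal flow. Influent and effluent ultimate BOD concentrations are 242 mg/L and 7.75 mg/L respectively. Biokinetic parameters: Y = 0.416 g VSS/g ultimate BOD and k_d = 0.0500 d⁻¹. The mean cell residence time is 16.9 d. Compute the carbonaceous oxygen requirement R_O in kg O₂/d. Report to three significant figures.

R_O ≈ 7170 kg O₂/d

Y_obs = Y / (1 + k_d θ_c) = 0.416 / (1 + 0.0500 × 16.9) = 0.416 / 1.845 = 0.2255.
Substrate removed = Q·(S₀ − S) = 45000 m³/d × (242 − 7.75) g/m³ = 1.05×10^7 g/d = 10541 kg/d.
P_X = Y_obs·Q·(S₀ − S) = 0.2255 × 10541 = 2377 kg VSS/d.
R_O = Q·ΔS − 1.42 P_X = 10541 − 3375 = 7166 kg O₂/d.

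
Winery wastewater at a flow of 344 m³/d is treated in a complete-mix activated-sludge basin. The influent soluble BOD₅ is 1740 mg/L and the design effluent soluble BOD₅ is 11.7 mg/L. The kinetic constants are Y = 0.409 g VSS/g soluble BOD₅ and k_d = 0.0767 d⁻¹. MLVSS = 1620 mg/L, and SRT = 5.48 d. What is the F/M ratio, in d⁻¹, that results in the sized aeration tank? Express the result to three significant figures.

F/M ≈ 0.638 d⁻¹

From the SRT design equation V = Y Q (S₀−S) θ_c / [X (1 + k_d θ_c)] = 0.409 × 344 × (1740 − 11.7) × 5.48 / [1620 × (1 + 0.0767 × 5.48)] = 1.33×10^6 / 2301 = 579.1 m³.
F/M = applied load / biomass = Q·S₀/(V·X) = 344 × 1740 / (579.1 × 1620) = 0.6380 d⁻¹.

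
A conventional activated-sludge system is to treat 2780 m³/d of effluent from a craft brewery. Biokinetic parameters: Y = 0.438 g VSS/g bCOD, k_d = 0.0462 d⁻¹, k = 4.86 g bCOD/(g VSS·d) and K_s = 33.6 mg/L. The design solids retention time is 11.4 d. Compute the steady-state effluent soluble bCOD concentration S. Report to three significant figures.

S ≈ 2.26 mg/L

Effluent substrate depends only on kinetics and SRT: S = K_s(1 + k_d θ_c) / [θ_c(Yk − k_d) − 1] = 33.6 × (1 + 0.0462 × 11.4) / [11.4 × (0.438 × 4.86 − 0.0462) − 1] = 51.30 / 22.74 = 2.256 mg/L.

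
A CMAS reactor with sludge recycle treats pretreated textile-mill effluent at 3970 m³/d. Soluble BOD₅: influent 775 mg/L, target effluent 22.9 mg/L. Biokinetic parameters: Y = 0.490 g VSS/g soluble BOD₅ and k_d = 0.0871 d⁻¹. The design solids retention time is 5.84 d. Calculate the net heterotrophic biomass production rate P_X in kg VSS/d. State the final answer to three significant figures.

Y_obs = Y / (1 + k_d θ_c) = 0.490 / (1 + 0.0871 × 5.84) = 0.490 / 1.509 = 0.3248.
ΔS = 775 − 22.9 = 752.1 mg/L, so the substrate removal rate is 3970 × 752.1/1000 = 2986 kg soluble BOD₅/d.
So the net sludge growth is P_X = 0.3248 × 2986 = 969.8 kg VSS/d.

P_X ≈ 970 kg VSS/d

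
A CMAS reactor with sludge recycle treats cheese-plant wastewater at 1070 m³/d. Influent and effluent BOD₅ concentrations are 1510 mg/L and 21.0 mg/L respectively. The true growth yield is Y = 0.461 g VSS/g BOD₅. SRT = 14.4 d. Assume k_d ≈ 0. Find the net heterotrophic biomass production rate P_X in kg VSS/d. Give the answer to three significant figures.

P_X ≈ 734 kg VSS/d

No decay correction is needed, so Y_obs = Y = 0.461.
ΔS = 1510 − 21.0 = 1489 mg/L, so the substrate removal rate is 1070 × 1489/1000 = 1593 kg BOD₅/d.
So the net sludge growth is P_X = 0.4610 × 1593 = 734.5 kg VSS/d.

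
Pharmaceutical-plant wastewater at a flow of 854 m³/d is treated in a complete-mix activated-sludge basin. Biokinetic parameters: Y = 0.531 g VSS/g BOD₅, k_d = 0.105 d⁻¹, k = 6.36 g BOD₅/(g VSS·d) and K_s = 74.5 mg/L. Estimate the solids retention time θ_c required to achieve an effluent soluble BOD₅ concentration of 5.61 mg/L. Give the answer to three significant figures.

Specific growth rate at S = 5.61 mg/L: μ = YkS/(K_s+S) = 0.531·6.36·5.61/(74.5+5.61) = 0.2365 d⁻¹.
Then 1/θ_c = μ − k_d = 0.2365 − 0.105 = 0.1315 d⁻¹, giving θ_c = 7.605 d.

θ_c ≈ 7.60 d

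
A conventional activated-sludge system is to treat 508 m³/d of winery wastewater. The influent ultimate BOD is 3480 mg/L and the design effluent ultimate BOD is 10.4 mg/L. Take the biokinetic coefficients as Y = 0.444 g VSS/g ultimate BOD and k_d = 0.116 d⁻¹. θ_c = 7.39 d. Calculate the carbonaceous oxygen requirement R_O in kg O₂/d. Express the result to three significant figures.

Correct the yield for decay: Y_obs = Y/(1 + k_d θ_c) = 0.444 / (1 + 0.116 × 7.39) = 0.444 / 1.857 = 0.2391.
ΔS = 3480 − 10.4 = 3470 mg/L, so the substrate removal rate is 508 × 3470/1000 = 1763 kg ultimate BOD/d.
Biomass synthesised: P_X = Y_obs × 1763 = 421.4 kg VSS/d.
R_O = Q·(S₀ − S) − 1.42·P_X = 1763 − 1.42 × 421.4 = 1164 kg O₂/d.

R_O ≈ 1160 kg O₂/d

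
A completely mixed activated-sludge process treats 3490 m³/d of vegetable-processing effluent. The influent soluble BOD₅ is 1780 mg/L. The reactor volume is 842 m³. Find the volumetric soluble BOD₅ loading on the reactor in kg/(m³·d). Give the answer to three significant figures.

Applied soluble BOD₅ load per unit volume = Q·S₀/V = (3490 × 1780/1000)/842.0 = 7.378 kg soluble BOD₅·m⁻³·d⁻¹.

L_v ≈ 7.38 kg soluble BOD₅/(m³·d)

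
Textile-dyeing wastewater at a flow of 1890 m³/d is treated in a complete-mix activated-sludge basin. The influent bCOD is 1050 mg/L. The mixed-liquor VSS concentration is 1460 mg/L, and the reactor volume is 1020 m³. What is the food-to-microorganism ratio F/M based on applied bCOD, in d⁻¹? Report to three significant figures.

F/M = Q·S₀ / (V·X) = 1890 × 1050 / (1020 × 1460) = 1.333 g bCOD·(g VSS·d)⁻¹.

F/M ≈ 1.33 d⁻¹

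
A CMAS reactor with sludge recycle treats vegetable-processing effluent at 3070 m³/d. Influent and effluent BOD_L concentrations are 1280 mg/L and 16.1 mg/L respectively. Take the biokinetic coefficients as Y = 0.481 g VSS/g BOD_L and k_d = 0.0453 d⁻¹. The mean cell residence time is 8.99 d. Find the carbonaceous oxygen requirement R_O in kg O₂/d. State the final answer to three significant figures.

The observed yield is Y_obs = Y/(1 + k_d·θ_c) = 0.481 / (1 + 0.0453 × 8.99) = 0.481 / 1.407 = 0.3418 g VSS per g BOD_L removed.
ΔS = 1280 − 16.1 = 1264 mg/L, so the substrate removal rate is 3070 × 1264/1000 = 3880 kg BOD_L/d.
Net sludge production P_X = 0.3418 × 3880 = 1326 kg VSS/d.
R_O = Q·ΔS − 1.42 P_X = 3880 − 1883 = 1997 kg O₂/d.

R_O ≈ 2000 kg O₂/d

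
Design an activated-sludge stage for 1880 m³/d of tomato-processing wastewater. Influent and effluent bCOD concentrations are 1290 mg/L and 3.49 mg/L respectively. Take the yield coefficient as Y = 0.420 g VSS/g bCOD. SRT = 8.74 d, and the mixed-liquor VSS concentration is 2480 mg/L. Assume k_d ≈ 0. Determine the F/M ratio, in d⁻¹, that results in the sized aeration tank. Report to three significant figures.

F/M ≈ 0.273 d⁻¹

With k_d = 0 the design equation reduces to V = Y Q (S₀−S) θ_c / X = 0.420 × 1880 × (1290 − 3.49) × 8.74 / 2480 = 3580 m³.
F/M = Q·S₀ / (V·X) = 1880 × 1290 / (3580 × 2480) = 0.2732 g bCOD·(g VSS·d)⁻¹.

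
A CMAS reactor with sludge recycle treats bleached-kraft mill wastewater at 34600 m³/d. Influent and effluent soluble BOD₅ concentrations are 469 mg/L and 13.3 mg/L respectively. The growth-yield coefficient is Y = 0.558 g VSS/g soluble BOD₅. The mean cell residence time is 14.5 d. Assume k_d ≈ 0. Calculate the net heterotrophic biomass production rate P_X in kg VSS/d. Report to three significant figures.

P_X ≈ 8800 kg VSS/d

With endogenous decay neglected, the observed yield equals the true yield: Y_obs = Y = 0.558 g VSS/g soluble BOD₅.
Q·(S₀ − S) = 34600 × (469 − 13.3) × 10⁻³ = 15767 kg/d removed.
Net biomass production P_X = Y_obs × Q·(S₀ − S) = 0.5580 × 15767 = 8798 kg VSS/d.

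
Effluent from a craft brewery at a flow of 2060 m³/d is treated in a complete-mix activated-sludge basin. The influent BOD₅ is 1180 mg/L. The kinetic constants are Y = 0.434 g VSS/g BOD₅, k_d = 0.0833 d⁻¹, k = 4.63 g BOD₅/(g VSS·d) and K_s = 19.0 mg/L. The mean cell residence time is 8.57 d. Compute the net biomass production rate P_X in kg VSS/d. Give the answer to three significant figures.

Effluent substrate depends only on kinetics and SRT: S = K_s(1 + k_d θ_c) / [θ_c(Yk − k_d) − 1] = 19.0 × (1 + 0.0833 × 8.57) / [8.57 × (0.434 × 4.63 − 0.0833) − 1] = 32.56 / 15.51 = 2.100 mg/L.
Y_obs = Y / (1 + k_d θ_c) = 0.434 / (1 + 0.0833 × 8.57) = 0.434 / 1.714 = 0.2532.
Substrate removed = Q·(S₀ − S) = 2060 m³/d × (1180 − 2.10) g/m³ = 2.43×10^6 g/d = 2426 kg/d.
Net biomass production P_X = Y_obs × Q·(S₀ − S) = 0.2532 × 2426 = 614.4 kg VSS/d.

P_X ≈ 614 kg VSS/d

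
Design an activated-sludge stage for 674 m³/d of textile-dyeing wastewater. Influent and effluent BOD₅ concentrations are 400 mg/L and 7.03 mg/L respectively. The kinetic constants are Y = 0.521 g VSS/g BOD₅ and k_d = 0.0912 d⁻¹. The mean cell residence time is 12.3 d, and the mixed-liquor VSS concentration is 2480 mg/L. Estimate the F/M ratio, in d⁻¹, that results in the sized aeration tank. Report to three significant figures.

F/M ≈ 0.337 d⁻¹

Steady-state biomass mass balance: V·X·(1 + k_d·θ_c) = Y·Q·(S₀ − S)·θ_c, so V = 0.521 × 674 × (400 − 7.03) × 12.3 / [2480 × (1 + 0.0912 × 12.3)] = 1.7×10^6 / 5262 = 322.6 m³.
F/M = Q·S₀ / (V·X) = 674 × 400 / (322.6 × 2480) = 0.3370 g BOD₅·(g VSS·d)⁻¹.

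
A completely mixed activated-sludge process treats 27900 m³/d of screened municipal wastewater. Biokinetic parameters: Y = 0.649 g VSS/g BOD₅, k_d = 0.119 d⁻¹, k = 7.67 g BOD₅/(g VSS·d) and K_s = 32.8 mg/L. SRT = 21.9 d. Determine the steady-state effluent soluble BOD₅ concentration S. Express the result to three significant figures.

From the Monod/SRT balance for a CMAS, S = K_s·(1+k_d θ_c)/[θ_c·(Y k − k_d) − 1] = 32.8 × (1 + 0.119 × 21.9) / [21.9 × (0.649 × 7.67 − 0.119) − 1] = 118.3 / 105.4 = 1.122 mg/L.

S ≈ 1.12 mg/L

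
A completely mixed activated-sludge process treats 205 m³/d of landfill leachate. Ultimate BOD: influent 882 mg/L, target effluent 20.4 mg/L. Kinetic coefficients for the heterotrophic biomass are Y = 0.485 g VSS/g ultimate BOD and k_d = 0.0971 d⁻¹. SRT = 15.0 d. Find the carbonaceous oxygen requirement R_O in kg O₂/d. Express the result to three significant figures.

R_O ≈ 127 kg O₂/d

Observed yield with endogenous decay: Y_obs = Y / (1 + k_d·θ_c) = 0.485 / (1 + 0.0971 × 15.0) = 0.485 / 2.457 = 0.1974 g VSS/g ultimate BOD.
Mass of ultimate BOD removed per day: Q(S₀ − S) = 205 × 861.6 g/m³ = 176.6 kg/d.
Net sludge production P_X = 0.1974 × 176.6 = 34.87 kg VSS/d.
R_O = Q·ΔS − 1.42 P_X = 176.6 − 49.52 = 127.1 kg O₂/d.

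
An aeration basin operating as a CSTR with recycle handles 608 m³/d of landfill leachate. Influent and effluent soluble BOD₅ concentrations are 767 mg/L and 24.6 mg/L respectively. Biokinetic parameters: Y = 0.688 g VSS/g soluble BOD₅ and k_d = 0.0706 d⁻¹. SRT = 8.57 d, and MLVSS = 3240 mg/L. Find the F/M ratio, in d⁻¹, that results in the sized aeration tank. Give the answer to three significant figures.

From the SRT design equation V = Y Q (S₀−S) θ_c / [X (1 + k_d θ_c)] = 0.688 × 608 × (767 − 24.6) × 8.57 / [3240 × (1 + 0.0706 × 8.57)] = 2.66×10^6 / 5200 = 511.8 m³.
F/M = applied load / biomass = Q·S₀/(V·X) = 608 × 767 / (511.8 × 3240) = 0.2812 d⁻¹.

F/M ≈ 0.281 d⁻¹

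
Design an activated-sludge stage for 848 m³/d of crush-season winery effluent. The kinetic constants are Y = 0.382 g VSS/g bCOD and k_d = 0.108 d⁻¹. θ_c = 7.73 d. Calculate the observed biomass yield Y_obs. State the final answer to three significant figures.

The observed yield is Y_obs = Y/(1 + k_d·θ_c) = 0.382 / (1 + 0.108 × 7.73) = 0.382 / 1.835 = 0.2082 g VSS per g bCOD removed.

Y_obs ≈ 0.208 g VSS/g bCOD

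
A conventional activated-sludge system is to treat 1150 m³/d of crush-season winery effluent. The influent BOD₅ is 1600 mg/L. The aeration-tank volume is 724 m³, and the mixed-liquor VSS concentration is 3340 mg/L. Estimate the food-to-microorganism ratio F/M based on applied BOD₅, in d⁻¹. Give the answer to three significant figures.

F/M ≈ 0.761 d⁻¹

F/M = Q·S₀ / (V·X) = 1150 × 1600 / (724.0 × 3340) = 0.7609 g BOD₅·(g VSS·d)⁻¹.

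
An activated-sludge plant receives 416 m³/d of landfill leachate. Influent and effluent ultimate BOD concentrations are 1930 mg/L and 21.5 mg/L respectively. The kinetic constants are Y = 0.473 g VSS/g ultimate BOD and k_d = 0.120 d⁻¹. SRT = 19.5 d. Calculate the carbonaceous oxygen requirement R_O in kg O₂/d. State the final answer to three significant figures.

R_O ≈ 634 kg O₂/d

The observed yield is Y_obs = Y/(1 + k_d·θ_c) = 0.473 / (1 + 0.120 × 19.5) = 0.473 / 3.340 = 0.1416 g VSS per g ultimate BOD removed.
Mass of ultimate BOD removed per day: Q(S₀ − S) = 416 × 1908 g/m³ = 793.9 kg/d.
Biomass synthesised: P_X = Y_obs × 793.9 = 112.4 kg VSS/d.
R_O = Q·ΔS − 1.42 P_X = 793.9 − 159.7 = 634.3 kg O₂/d.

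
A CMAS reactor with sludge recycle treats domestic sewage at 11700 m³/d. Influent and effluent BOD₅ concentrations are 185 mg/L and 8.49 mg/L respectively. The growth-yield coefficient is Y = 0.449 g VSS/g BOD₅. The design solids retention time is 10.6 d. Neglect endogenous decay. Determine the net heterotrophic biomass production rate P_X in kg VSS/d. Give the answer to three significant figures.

No decay correction is needed, so Y_obs = Y = 0.449.
Q·(S₀ − S) = 11700 × (185 − 8.49) × 10⁻³ = 2065 kg/d removed.
P_X = Y_obs · Q(S₀ − S) = 0.4490 × 2065 = 927.3 kg VSS/d.

P_X ≈ 927 kg VSS/d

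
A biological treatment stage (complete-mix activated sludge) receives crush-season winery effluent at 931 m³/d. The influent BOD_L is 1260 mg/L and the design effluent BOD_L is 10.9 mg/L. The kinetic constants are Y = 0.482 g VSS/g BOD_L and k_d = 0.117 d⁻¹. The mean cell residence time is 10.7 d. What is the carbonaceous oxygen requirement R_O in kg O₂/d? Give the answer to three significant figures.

The observed yield is Y_obs = Y/(1 + k_d·θ_c) = 0.482 / (1 + 0.117 × 10.7) = 0.482 / 2.252 = 0.2140 g VSS per g BOD_L removed.
ΔS = 1260 − 10.9 = 1249 mg/L, so the substrate removal rate is 931 × 1249/1000 = 1163 kg BOD_L/d.
Net sludge production P_X = 0.2140 × 1163 = 248.9 kg VSS/d.
Carbonaceous O₂ demand = substrate oxidised − cell-mass equivalent = 1163 − 1.42 × 248.9 = 809.5 kg O₂/d.

R_O ≈ 809 kg O₂/d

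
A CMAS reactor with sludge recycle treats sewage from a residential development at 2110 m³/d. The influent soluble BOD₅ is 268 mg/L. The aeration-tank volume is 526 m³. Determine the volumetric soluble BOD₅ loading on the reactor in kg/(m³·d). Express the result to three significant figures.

Applied soluble BOD₅ load per unit volume = Q·S₀/V = (2110 × 268/1000)/526.0 = 1.075 kg soluble BOD₅·m⁻³·d⁻¹.

L_v ≈ 1.08 kg soluble BOD₅/(m³·d)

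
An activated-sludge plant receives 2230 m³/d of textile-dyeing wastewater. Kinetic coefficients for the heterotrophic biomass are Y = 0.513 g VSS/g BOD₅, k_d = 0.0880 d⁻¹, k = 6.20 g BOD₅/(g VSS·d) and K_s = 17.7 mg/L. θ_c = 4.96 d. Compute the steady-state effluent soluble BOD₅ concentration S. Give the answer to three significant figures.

S ≈ 1.77 mg/L

For a completely mixed reactor with recycle the Lawrence–McCarty relation gives S = K_s·(1 + k_d·θ_c) / [θ_c·(Y·k − k_d) − 1] = 17.7 × (1 + 0.0880 × 4.96) / [4.96 × (0.513 × 6.20 − 0.0880) − 1] = 25.43 / 14.34 = 1.773 mg/L.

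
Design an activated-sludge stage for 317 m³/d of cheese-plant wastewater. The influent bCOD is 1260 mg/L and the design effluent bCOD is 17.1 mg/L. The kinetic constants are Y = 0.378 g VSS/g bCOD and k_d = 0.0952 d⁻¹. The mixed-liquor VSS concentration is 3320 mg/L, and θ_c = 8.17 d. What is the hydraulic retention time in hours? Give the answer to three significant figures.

From the SRT design equation V = Y Q (S₀−S) θ_c / [X (1 + k_d θ_c)] = 0.378 × 317 × (1260 − 17.1) × 8.17 / [3320 × (1 + 0.0952 × 8.17)] = 1.22×10^6 / 5902 = 206.2 m³.
τ = V/Q = 206.2/317 = 0.6503 d, or 15.61 h.

τ ≈ 15.6 h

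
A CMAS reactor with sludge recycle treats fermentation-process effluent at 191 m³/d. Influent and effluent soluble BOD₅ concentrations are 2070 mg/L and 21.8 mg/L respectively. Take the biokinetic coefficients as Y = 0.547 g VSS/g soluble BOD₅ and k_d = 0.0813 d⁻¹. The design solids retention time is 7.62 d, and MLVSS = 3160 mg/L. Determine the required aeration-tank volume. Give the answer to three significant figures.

V ≈ 319 m³

Rearranging the biomass balance for a CMAS with decay, V = Y·Q·ΔS·θ_c / [X·(1+k_d θ_c)] = 0.547 × 191 × (2070 − 21.8) × 7.62 / [3160 × (1 + 0.0813 × 7.62)] = 1.63×10^6 / 5118 = 318.6 m³.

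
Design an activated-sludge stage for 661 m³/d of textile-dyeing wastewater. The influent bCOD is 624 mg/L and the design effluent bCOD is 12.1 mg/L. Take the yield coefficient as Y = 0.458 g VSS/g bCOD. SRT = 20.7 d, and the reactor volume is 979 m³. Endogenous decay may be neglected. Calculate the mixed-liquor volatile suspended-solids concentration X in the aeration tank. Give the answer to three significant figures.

From V·X = Y·Q·(S₀ − S)·θ_c (decay neglected): X = 0.458 × 661 × (624 − 12.1) × 20.7 / 979 = 3917 mg/L.

X ≈ 3920 mg/L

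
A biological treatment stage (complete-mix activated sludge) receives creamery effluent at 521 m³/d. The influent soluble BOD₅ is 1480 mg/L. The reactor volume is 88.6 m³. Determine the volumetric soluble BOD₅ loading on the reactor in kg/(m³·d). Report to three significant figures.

L_v ≈ 8.70 kg soluble BOD₅/(m³·d)

Applied soluble BOD₅ load per unit volume = Q·S₀/V = (521 × 1480/1000)/88.60 = 8.703 kg soluble BOD₅·m⁻³·d⁻¹.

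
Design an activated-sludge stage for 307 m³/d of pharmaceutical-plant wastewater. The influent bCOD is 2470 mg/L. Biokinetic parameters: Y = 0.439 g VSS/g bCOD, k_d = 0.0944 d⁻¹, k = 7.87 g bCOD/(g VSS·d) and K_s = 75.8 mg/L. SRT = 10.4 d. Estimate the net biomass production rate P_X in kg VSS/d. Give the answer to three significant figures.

P_X ≈ 168 kg VSS/d

From the Monod/SRT balance for a CMAS, S = K_s·(1+k_d θ_c)/[θ_c·(Y k − k_d) − 1] = 75.8 × (1 + 0.0944 × 10.4) / [10.4 × (0.439 × 7.87 − 0.0944) − 1] = 150.2 / 33.95 = 4.425 mg/L.
Observed yield with endogenous decay: Y_obs = Y / (1 + k_d·θ_c) = 0.439 / (1 + 0.0944 × 10.4) = 0.439 / 1.982 = 0.2215 g VSS/g bCOD.
Mass of bCOD removed per day: Q(S₀ − S) = 307 × 2466 g/m³ = 756.9 kg/d.
Biomass produced: P_X = Y_obs·Q·ΔS = 0.2215 × 756.9 ≈ 167.7 kg VSS/d.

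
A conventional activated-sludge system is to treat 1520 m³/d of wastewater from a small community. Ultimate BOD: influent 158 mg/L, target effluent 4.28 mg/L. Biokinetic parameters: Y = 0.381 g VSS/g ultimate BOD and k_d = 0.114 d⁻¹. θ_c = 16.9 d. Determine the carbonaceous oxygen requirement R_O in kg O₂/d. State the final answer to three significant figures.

R_O ≈ 190 kg O₂/d

Observed yield with endogenous decay: Y_obs = Y / (1 + k_d·θ_c) = 0.381 / (1 + 0.114 × 16.9) = 0.381 / 2.927 = 0.1302 g VSS/g ultimate BOD.
ΔS = 158 − 4.28 = 153.7 mg/L, so the substrate removal rate is 1520 × 153.7/1000 = 233.7 kg ultimate BOD/d.
Biomass synthesised: P_X = Y_obs × 233.7 = 30.42 kg VSS/d.
Carbonaceous O₂ demand = substrate oxidised − cell-mass equivalent = 233.7 − 1.42 × 30.42 = 190.5 kg O₂/d.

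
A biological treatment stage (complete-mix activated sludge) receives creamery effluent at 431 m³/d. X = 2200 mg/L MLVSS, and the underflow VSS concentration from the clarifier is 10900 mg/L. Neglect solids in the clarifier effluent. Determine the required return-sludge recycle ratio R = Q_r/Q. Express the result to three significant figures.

R ≈ 0.253

Solids balance on the clarifier gives (1+R)X = R·X_r, so R = X/(X_r − X) = 2200 / (10900 − 2200) = 0.2529.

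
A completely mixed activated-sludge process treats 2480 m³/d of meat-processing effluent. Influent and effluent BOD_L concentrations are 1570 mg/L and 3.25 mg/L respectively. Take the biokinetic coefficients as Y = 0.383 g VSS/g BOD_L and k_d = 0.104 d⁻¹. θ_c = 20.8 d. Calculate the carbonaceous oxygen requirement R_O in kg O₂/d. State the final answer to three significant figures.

R_O ≈ 3220 kg O₂/d

The observed yield is Y_obs = Y/(1 + k_d·θ_c) = 0.383 / (1 + 0.104 × 20.8) = 0.383 / 3.163 = 0.1211 g VSS per g BOD_L removed.
ΔS = 1570 − 3.25 = 1567 mg/L, so the substrate removal rate is 2480 × 1567/1000 = 3886 kg BOD_L/d.
P_X = Y_obs·Q·(S₀ − S) = 0.1211 × 3886 = 470.5 kg VSS/d.
Carbonaceous O₂ demand = substrate oxidised − cell-mass equivalent = 3886 − 1.42 × 470.5 = 3217 kg O₂/d.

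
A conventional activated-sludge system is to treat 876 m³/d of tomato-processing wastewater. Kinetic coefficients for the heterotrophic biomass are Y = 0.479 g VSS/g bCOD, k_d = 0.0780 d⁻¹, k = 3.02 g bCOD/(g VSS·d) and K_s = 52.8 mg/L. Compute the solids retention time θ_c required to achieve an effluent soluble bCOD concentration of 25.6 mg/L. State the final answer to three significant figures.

At the target effluent, Y k S/(K_s+S) = 0.479×3.02×25.6/78.40 = 0.4724 d⁻¹.
1/θ_c = 0.4724 − 0.0780 = 0.3944 d⁻¹, so θ_c = 2.536 d.

θ_c ≈ 2.54 d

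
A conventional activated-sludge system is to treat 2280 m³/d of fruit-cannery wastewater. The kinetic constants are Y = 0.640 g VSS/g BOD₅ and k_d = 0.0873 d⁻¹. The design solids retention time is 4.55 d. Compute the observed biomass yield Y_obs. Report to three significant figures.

Y_obs ≈ 0.458 g VSS/g BOD₅

Correct the yield for decay: Y_obs = Y/(1 + k_d θ_c) = 0.640 / (1 + 0.0873 × 4.55) = 0.640 / 1.397 = 0.4581.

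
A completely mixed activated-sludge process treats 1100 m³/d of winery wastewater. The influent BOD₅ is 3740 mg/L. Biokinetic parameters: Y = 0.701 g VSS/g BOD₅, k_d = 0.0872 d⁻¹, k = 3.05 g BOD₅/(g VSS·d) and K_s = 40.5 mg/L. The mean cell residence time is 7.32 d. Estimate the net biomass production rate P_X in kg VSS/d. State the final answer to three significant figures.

For a completely mixed reactor with recycle the Lawrence–McCarty relation gives S = K_s·(1 + k_d·θ_c) / [θ_c·(Y·k − k_d) − 1] = 40.5 × (1 + 0.0872 × 7.32) / [7.32 × (0.701 × 3.05 − 0.0872) − 1] = 66.35 / 14.01 = 4.735 mg/L.
Correct the yield for decay: Y_obs = Y/(1 + k_d θ_c) = 0.701 / (1 + 0.0872 × 7.32) = 0.701 / 1.638 = 0.4279.
Q·(S₀ − S) = 1100 × (3740 − 4.74) × 10⁻³ = 4109 kg/d removed.
Biomass produced: P_X = Y_obs·Q·ΔS = 0.4279 × 4109 ≈ 1758 kg VSS/d.

P_X ≈ 1760 kg VSS/d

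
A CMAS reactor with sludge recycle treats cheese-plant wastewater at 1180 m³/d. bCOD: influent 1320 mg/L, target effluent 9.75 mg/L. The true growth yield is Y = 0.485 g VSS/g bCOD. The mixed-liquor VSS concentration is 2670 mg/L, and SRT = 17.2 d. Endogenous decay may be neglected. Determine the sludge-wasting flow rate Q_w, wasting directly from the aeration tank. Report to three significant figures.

V·X = Y·Q·ΔS·θ_c gives V = 0.485 × 1180 × (1320 − 9.75) × 17.2 / 2670 = 4831 m³.
For wasting at MLVSS concentration, Q_w = V/θ_c = 4831/17.2 = 280.8 m³/d.

Q_w ≈ 281 m³/d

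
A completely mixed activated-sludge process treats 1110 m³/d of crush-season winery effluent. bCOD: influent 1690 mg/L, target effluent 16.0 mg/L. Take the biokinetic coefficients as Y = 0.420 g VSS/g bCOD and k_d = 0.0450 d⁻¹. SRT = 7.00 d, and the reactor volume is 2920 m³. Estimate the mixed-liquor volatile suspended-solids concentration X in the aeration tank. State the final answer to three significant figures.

X ≈ 1420 mg/L

Solving the biomass balance for X: X = Y Q (S₀−S) θ_c / [V (1+k_d θ_c)] = 0.420 × 1110 × (1690 − 16.0) × 7.00 / [2920 × (1 + 0.0450 × 7.00)] = 1423 mg/L.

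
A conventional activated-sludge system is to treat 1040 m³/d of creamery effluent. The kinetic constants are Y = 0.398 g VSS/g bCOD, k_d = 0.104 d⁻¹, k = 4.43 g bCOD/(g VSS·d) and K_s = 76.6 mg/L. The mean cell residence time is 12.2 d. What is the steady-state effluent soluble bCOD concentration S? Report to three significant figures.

From the Monod/SRT balance for a CMAS, S = K_s·(1+k_d θ_c)/[θ_c·(Y k − k_d) − 1] = 76.6 × (1 + 0.104 × 12.2) / [12.2 × (0.398 × 4.43 − 0.104) − 1] = 173.8 / 19.24 = 9.032 mg/L.

S ≈ 9.03 mg/L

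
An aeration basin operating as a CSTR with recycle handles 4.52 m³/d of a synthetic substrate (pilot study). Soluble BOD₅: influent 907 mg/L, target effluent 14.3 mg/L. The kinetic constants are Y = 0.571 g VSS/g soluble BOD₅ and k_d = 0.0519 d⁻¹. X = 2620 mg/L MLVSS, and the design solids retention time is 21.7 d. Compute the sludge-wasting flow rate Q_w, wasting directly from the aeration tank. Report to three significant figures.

Steady-state biomass mass balance: V·X·(1 + k_d·θ_c) = Y·Q·(S₀ − S)·θ_c, so V = 0.571 × 4.52 × (907 − 14.3) × 21.7 / [2620 × (1 + 0.0519 × 21.7)] = 5×10^4 / 5571 = 8.975 m³.
Wasting from the aeration tank: Q_w = V / θ_c = 8.975 / 21.7 = 0.4136 m³/d.

Q_w ≈ 0.414 m³/d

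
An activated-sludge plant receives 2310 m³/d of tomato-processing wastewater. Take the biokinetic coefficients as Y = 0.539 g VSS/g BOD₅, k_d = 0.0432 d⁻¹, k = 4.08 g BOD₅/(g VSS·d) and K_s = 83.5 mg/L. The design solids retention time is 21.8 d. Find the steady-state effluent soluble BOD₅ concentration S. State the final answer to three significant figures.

For a completely mixed reactor with recycle the Lawrence–McCarty relation gives S = K_s·(1 + k_d·θ_c) / [θ_c·(Y·k − k_d) − 1] = 83.5 × (1 + 0.0432 × 21.8) / [21.8 × (0.539 × 4.08 − 0.0432) − 1] = 162.1 / 46.00 = 3.525 mg/L.

S ≈ 3.52 mg/L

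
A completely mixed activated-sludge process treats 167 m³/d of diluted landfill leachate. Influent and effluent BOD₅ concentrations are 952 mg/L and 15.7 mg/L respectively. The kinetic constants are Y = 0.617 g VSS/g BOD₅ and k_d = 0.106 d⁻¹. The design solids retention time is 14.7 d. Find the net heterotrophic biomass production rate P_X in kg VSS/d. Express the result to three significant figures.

P_X ≈ 37.7 kg VSS/d

Observed yield with endogenous decay: Y_obs = Y / (1 + k_d·θ_c) = 0.617 / (1 + 0.106 × 14.7) = 0.617 / 2.558 = 0.2412 g VSS/g BOD₅.
Mass of BOD₅ removed per day: Q(S₀ − S) = 167 × 936.3 g/m³ = 156.4 kg/d.
So the net sludge growth is P_X = 0.2412 × 156.4 = 37.71 kg VSS/d.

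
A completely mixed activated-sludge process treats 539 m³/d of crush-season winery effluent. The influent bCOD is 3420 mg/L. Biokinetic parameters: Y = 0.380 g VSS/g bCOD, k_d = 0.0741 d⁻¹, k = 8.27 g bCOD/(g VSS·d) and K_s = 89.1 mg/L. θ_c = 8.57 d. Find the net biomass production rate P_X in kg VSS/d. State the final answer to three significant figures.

P_X ≈ 428 kg VSS/d

For a completely mixed reactor with recycle the Lawrence–McCarty relation gives S = K_s·(1 + k_d·θ_c) / [θ_c·(Y·k − k_d) − 1] = 89.1 × (1 + 0.0741 × 8.57) / [8.57 × (0.380 × 8.27 − 0.0741) − 1] = 145.7 / 25.30 = 5.759 mg/L.
Correct the yield for decay: Y_obs = Y/(1 + k_d θ_c) = 0.380 / (1 + 0.0741 × 8.57) = 0.380 / 1.635 = 0.2324.
ΔS = 3420 − 5.76 = 3414 mg/L, so the substrate removal rate is 539 × 3414/1000 = 1840 kg bCOD/d.
P_X = Y_obs · Q(S₀ − S) = 0.2324 × 1840 = 427.7 kg VSS/d.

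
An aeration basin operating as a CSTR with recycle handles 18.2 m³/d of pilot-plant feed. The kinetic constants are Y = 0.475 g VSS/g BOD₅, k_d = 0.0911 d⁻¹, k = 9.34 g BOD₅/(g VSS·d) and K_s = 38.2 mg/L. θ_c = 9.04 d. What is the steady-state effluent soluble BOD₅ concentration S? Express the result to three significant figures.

S ≈ 1.82 mg/L

Effluent substrate depends only on kinetics and SRT: S = K_s(1 + k_d θ_c) / [θ_c(Yk − k_d) − 1] = 38.2 × (1 + 0.0911 × 9.04) / [9.04 × (0.475 × 9.34 − 0.0911) − 1] = 69.66 / 38.28 = 1.820 mg/L.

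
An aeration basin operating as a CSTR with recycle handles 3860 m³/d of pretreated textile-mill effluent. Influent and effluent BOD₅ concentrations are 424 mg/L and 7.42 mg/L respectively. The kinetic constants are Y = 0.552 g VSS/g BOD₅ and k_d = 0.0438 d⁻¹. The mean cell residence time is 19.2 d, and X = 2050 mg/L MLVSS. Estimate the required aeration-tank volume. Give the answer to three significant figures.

V ≈ 4520 m³

Rearranging the biomass balance for a CMAS with decay, V = Y·Q·ΔS·θ_c / [X·(1+k_d θ_c)] = 0.552 × 3860 × (424 − 7.42) × 19.2 / [2050 × (1 + 0.0438 × 19.2)] = 1.7×10^7 / 3774 = 4516 m³.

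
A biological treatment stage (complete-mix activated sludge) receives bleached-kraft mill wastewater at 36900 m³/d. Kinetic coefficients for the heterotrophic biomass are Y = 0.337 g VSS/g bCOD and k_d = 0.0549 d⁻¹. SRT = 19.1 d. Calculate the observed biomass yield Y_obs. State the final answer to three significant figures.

Y_obs ≈ 0.165 g VSS/g bCOD

Observed yield with endogenous decay: Y_obs = Y / (1 + k_d·θ_c) = 0.337 / (1 + 0.0549 × 19.1) = 0.337 / 2.049 = 0.1645 g VSS/g bCOD.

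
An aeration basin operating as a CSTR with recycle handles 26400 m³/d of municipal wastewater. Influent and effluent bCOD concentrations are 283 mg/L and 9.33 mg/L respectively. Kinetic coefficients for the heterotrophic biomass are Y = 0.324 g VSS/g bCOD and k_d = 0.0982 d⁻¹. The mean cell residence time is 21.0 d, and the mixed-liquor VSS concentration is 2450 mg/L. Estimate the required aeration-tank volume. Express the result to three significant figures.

From the SRT design equation V = Y Q (S₀−S) θ_c / [X (1 + k_d θ_c)] = 0.324 × 26400 × (283 − 9.33) × 21.0 / [2450 × (1 + 0.0982 × 21.0)] = 4.92×10^7 / 7502 = 6552 m³.

V ≈ 6550 m³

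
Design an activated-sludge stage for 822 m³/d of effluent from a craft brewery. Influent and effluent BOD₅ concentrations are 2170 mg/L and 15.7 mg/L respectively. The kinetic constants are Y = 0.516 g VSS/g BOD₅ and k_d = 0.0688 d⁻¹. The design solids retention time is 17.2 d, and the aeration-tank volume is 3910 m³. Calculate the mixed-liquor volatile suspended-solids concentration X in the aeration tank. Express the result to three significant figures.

X ≈ 1840 mg/L

X = Y·Q·ΔS·θ_c / [V·(1 + k_d θ_c)] = 0.516 × 822 × (2170 − 15.7) × 17.2 / [3910 × (1 + 0.0688 × 17.2)] = 1841 mg/L.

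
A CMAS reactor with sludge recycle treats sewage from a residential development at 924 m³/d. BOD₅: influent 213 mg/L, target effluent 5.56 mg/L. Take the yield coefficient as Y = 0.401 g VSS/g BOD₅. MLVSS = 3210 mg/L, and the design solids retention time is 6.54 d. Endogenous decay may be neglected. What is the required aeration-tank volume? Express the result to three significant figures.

V ≈ 157 m³

With k_d = 0 the design equation reduces to V = Y Q (S₀−S) θ_c / X = 0.401 × 924 × (213 − 5.56) × 6.54 / 3210 = 156.6 m³.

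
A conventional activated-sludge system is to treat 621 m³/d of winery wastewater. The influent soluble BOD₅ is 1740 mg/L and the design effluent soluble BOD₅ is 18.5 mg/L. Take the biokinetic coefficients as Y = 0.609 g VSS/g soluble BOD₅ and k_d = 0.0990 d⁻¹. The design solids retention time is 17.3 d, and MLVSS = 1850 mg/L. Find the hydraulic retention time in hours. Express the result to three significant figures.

Rearranging the biomass balance for a CMAS with decay, V = Y·Q·ΔS·θ_c / [X·(1+k_d θ_c)] = 0.609 × 621 × (1740 − 18.5) × 17.3 / [1850 × (1 + 0.0990 × 17.3)] = 1.13×10^7 / 5018 = 2244 m³.
τ = V/Q = 2244/621 = 3.614 d, or 86.74 h.

τ ≈ 86.7 h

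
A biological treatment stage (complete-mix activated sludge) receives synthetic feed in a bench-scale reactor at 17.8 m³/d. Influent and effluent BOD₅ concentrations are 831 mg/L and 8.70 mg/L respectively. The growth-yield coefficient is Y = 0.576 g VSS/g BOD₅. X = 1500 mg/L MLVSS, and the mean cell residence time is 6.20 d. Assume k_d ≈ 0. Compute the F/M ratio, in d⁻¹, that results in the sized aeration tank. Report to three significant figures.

V·X = Y·Q·ΔS·θ_c gives V = 0.576 × 17.8 × (831 − 8.70) × 6.20 / 1500 = 34.85 m³.
Food-to-microorganism ratio F/M = Q S₀ / (V X) = 17.8 × 831 / (34.85 × 1500) = 0.2830 d⁻¹.

F/M ≈ 0.283 d⁻¹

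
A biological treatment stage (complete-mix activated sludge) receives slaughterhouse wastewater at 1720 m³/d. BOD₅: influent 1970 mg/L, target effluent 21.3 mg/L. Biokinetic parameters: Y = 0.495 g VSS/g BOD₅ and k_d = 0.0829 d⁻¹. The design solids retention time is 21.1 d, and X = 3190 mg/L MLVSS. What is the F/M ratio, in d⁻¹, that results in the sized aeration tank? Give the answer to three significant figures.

F/M ≈ 0.266 d⁻¹

Steady-state biomass mass balance: V·X·(1 + k_d·θ_c) = Y·Q·(S₀ − S)·θ_c, so V = 0.495 × 1720 × (1970 − 21.3) × 21.1 / [3190 × (1 + 0.0829 × 21.1)] = 3.5×10^7 / 8770 = 3992 m³.
Food-to-microorganism ratio F/M = Q S₀ / (V X) = 1720 × 1970 / (3992 × 3190) = 0.2661 d⁻¹.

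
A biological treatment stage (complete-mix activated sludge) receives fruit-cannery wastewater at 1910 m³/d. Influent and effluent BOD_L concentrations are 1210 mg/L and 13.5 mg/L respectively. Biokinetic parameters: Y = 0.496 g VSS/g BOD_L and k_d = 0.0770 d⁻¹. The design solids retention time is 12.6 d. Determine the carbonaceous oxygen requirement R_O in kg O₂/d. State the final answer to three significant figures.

R_O ≈ 1470 kg O₂/d

Observed yield with endogenous decay: Y_obs = Y / (1 + k_d·θ_c) = 0.496 / (1 + 0.0770 × 12.6) = 0.496 / 1.970 = 0.2518 g VSS/g BOD_L.
Mass of BOD_L removed per day: Q(S₀ − S) = 1910 × 1196 g/m³ = 2285 kg/d.
P_X = Y_obs·Q·(S₀ − S) = 0.2518 × 2285 = 575.3 kg VSS/d.
Carbonaceous O₂ demand = substrate oxidised − cell-mass equivalent = 2285 − 1.42 × 575.3 = 1468 kg O₂/d.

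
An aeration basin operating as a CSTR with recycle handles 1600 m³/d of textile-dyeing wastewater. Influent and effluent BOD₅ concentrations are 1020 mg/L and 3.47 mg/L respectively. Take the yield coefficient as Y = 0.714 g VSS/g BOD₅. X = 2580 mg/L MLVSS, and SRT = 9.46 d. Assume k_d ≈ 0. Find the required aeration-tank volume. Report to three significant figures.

With k_d = 0 the design equation reduces to V = Y Q (S₀−S) θ_c / X = 0.714 × 1600 × (1020 − 3.47) × 9.46 / 2580 = 4258 m³.

V ≈ 4260 m³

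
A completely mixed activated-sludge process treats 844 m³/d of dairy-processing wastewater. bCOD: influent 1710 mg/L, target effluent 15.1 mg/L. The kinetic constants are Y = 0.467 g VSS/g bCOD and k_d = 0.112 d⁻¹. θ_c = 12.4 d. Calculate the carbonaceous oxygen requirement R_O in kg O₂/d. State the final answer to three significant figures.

The observed yield is Y_obs = Y/(1 + k_d·θ_c) = 0.467 / (1 + 0.112 × 12.4) = 0.467 / 2.389 = 0.1955 g VSS per g bCOD removed.
Substrate removed = Q·(S₀ − S) = 844 m³/d × (1710 − 15.1) g/m³ = 1.43×10^6 g/d = 1430 kg/d.
Net sludge production P_X = 0.1955 × 1430 = 279.7 kg VSS/d.
R_O = Q·(S₀ − S) − 1.42·P_X = 1430 − 1.42 × 279.7 = 1033 kg O₂/d.

R_O ≈ 1030 kg O₂/d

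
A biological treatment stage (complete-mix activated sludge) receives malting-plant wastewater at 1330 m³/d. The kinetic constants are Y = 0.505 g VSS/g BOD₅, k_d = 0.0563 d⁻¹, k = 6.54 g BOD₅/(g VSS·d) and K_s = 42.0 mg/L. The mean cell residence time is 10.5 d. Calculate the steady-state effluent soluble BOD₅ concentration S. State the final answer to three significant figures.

From the Monod/SRT balance for a CMAS, S = K_s·(1+k_d θ_c)/[θ_c·(Y k − k_d) − 1] = 42.0 × (1 + 0.0563 × 10.5) / [10.5 × (0.505 × 6.54 − 0.0563) − 1] = 66.83 / 33.09 = 2.020 mg/L.

S ≈ 2.02 mg/L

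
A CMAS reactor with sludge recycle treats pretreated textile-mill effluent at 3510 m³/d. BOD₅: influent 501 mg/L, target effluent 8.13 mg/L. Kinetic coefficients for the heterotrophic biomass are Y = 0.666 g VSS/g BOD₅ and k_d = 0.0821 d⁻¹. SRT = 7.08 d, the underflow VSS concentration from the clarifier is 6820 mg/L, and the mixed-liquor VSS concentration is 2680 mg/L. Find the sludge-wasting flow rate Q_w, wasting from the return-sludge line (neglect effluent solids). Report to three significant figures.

Steady-state biomass mass balance: V·X·(1 + k_d·θ_c) = Y·Q·(S₀ − S)·θ_c, so V = 0.666 × 3510 × (501 − 8.13) × 7.08 / [2680 × (1 + 0.0821 × 7.08)] = 8.16×10^6 / 4238 = 1925 m³.
θ_c = V·X/(Q_w·X_r) when wasting from the recycle, so Q_w = V·X/(θ_c·X_r) = 1925 × 2680 / (7.08 × 6820) = 106.8 m³/d.

Q_w ≈ 107 m³/d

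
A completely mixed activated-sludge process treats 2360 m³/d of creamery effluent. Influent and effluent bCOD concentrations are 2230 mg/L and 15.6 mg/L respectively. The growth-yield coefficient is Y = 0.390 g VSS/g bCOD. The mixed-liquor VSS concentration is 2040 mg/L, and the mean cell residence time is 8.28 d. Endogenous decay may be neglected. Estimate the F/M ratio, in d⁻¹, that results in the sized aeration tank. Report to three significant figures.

With k_d = 0 the design equation reduces to V = Y Q (S₀−S) θ_c / X = 0.390 × 2360 × (2230 − 15.6) × 8.28 / 2040 = 8272 m³.
F/M = applied load / biomass = Q·S₀/(V·X) = 2360 × 2230 / (8272 × 2040) = 0.3119 d⁻¹.

F/M ≈ 0.312 d⁻¹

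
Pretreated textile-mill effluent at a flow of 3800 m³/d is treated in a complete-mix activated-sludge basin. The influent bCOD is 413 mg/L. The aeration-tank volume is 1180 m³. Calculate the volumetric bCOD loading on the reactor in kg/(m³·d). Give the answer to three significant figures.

L_v ≈ 1.33 kg bCOD/(m³·d)

Volumetric loading L_v = Q·S₀ / V = 3800 × 413 g/m³ / 1180 m³ = 1330 g/(m³·d) = 1.330 kg bCOD/(m³·d).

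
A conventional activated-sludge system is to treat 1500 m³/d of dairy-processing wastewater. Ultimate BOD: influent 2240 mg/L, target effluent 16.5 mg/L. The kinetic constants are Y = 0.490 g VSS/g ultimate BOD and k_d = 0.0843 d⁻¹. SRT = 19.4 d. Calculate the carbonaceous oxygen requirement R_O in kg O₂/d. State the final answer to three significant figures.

Observed yield with endogenous decay: Y_obs = Y / (1 + k_d·θ_c) = 0.490 / (1 + 0.0843 × 19.4) = 0.490 / 2.635 = 0.1859 g VSS/g ultimate BOD.
Substrate removed = Q·(S₀ − S) = 1500 m³/d × (2240 − 16.5) g/m³ = 3.34×10^6 g/d = 3335 kg/d.
Net sludge production P_X = 0.1859 × 3335 = 620.1 kg VSS/d.
R_O = Q·(S₀ − S) − 1.42·P_X = 3335 − 1.42 × 620.1 = 2455 kg O₂/d.

R_O ≈ 2450 kg O₂/d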